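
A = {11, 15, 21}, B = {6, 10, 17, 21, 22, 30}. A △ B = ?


A △ B = (A \ B) ∪ (B \ A) = elements in exactly one of A or B
A \ B = {11, 15}
B \ A = {6, 10, 17, 22, 30}
A △ B = {6, 10, 11, 15, 17, 22, 30}

A △ B = {6, 10, 11, 15, 17, 22, 30}


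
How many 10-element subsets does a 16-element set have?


C(n,k) = n! / (k!(n-k)!)
C(16,10) = 16! / (10!6!)
= 8008

C(16,10) = 8008


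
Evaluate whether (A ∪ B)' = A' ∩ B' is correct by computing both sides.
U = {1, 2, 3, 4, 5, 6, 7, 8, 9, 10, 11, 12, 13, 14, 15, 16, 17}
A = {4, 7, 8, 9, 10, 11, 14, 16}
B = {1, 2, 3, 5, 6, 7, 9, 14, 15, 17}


LHS: A ∪ B = {1, 2, 3, 4, 5, 6, 7, 8, 9, 10, 11, 14, 15, 16, 17}
(A ∪ B)' = U \ (A ∪ B) = {12, 13}
A' = {1, 2, 3, 5, 6, 12, 13, 15, 17}, B' = {4, 8, 10, 11, 12, 13, 16}
Claimed RHS: A' ∩ B' = {12, 13}
Identity is VALID: LHS = RHS = {12, 13} ✓

Identity is valid. (A ∪ B)' = A' ∩ B' = {12, 13}


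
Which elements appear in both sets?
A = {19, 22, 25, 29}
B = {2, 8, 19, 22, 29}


A ∩ B = elements in both A and B
A = {19, 22, 25, 29}
B = {2, 8, 19, 22, 29}
A ∩ B = {19, 22, 29}

A ∩ B = {19, 22, 29}


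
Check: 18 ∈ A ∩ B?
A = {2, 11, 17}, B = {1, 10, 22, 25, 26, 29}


A = {2, 11, 17}, B = {1, 10, 22, 25, 26, 29}
A ∩ B = elements in both A and B
A ∩ B = ∅
Checking if 18 ∈ A ∩ B
18 is not in A ∩ B → False

18 ∉ A ∩ B


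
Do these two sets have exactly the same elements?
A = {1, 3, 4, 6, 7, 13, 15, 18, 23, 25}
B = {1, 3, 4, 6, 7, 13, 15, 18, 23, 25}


Two sets are equal iff they have exactly the same elements.
A = {1, 3, 4, 6, 7, 13, 15, 18, 23, 25}
B = {1, 3, 4, 6, 7, 13, 15, 18, 23, 25}
Same elements → A = B

Yes, A = B


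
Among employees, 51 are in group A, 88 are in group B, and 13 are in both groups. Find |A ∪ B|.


|A ∪ B| = |A| + |B| - |A ∩ B|
= 51 + 88 - 13
= 126

|A ∪ B| = 126


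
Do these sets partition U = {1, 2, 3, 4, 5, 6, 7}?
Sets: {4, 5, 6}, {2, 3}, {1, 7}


A partition requires: (1) non-empty parts, (2) pairwise disjoint, (3) union = U
Parts: {4, 5, 6}, {2, 3}, {1, 7}
Union of parts: {1, 2, 3, 4, 5, 6, 7}
U = {1, 2, 3, 4, 5, 6, 7}
All non-empty? True
Pairwise disjoint? True
Covers U? True

Yes, valid partition


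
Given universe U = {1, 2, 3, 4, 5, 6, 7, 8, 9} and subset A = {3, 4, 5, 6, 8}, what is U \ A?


Aᶜ = U \ A = elements in U but not in A
U = {1, 2, 3, 4, 5, 6, 7, 8, 9}
A = {3, 4, 5, 6, 8}
Aᶜ = {1, 2, 7, 9}

Aᶜ = {1, 2, 7, 9}


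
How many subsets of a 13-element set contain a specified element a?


Subsets of A containing a correspond to subsets of A \ {a}, which has 12 elements.
Count = 2^(n-1) = 2^12
= 4096

Number of subsets containing a = 4096


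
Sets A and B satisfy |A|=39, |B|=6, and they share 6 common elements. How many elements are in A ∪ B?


|A ∪ B| = |A| + |B| - |A ∩ B|
= 39 + 6 - 6
= 39

|A ∪ B| = 39


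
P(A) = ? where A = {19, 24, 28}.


|A| = 3, so |P(A)| = 2^3 = 8
Enumerate subsets by cardinality (0 to 3):
∅, {19}, {24}, {28}, {19, 24}, {19, 28}, {24, 28}, {19, 24, 28}

P(A) has 8 subsets: ∅, {19}, {24}, {28}, {19, 24}, {19, 28}, {24, 28}, {19, 24, 28}


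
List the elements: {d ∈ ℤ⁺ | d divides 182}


Checking each candidate:
Condition: positive divisors of 182
Result = {1, 2, 7, 13, 14, 26, 91, 182}

{1, 2, 7, 13, 14, 26, 91, 182}


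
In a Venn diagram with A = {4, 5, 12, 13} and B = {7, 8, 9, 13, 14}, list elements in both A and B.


A = {4, 5, 12, 13}
B = {7, 8, 9, 13, 14}
Region: in both A and B
Elements: {13}

Elements in both A and B: {13}


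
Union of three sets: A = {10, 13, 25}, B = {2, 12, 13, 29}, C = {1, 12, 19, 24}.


A ∪ B = {2, 10, 12, 13, 25, 29}
(A ∪ B) ∪ C = {1, 2, 10, 12, 13, 19, 24, 25, 29}

A ∪ B ∪ C = {1, 2, 10, 12, 13, 19, 24, 25, 29}


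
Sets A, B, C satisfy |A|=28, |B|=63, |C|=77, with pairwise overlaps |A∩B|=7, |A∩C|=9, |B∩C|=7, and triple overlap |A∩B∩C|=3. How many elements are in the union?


|A∪B∪C| = |A|+|B|+|C| - |A∩B|-|A∩C|-|B∩C| + |A∩B∩C|
= 28+63+77 - 7-9-7 + 3
= 168 - 23 + 3
= 148

|A ∪ B ∪ C| = 148


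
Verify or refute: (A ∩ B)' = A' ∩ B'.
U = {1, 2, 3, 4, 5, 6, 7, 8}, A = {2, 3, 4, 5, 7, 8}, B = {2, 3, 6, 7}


LHS: A ∩ B = {2, 3, 7}
(A ∩ B)' = U \ (A ∩ B) = {1, 4, 5, 6, 8}
A' = {1, 6}, B' = {1, 4, 5, 8}
Claimed RHS: A' ∩ B' = {1}
Identity is INVALID: LHS = {1, 4, 5, 6, 8} but the RHS claimed here equals {1}. The correct form is (A ∩ B)' = A' ∪ B'.

Identity is invalid: (A ∩ B)' = {1, 4, 5, 6, 8} but A' ∩ B' = {1}. The correct De Morgan law is (A ∩ B)' = A' ∪ B'.


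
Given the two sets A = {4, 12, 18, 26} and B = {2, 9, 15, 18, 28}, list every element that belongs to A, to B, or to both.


A ∪ B = all elements in A or B (or both)
A = {4, 12, 18, 26}
B = {2, 9, 15, 18, 28}
A ∪ B = {2, 4, 9, 12, 15, 18, 26, 28}

A ∪ B = {2, 4, 9, 12, 15, 18, 26, 28}


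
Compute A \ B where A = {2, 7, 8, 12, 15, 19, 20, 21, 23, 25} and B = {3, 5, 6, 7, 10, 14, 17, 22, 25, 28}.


A \ B = elements in A but not in B
A = {2, 7, 8, 12, 15, 19, 20, 21, 23, 25}
B = {3, 5, 6, 7, 10, 14, 17, 22, 25, 28}
Remove from A any elements in B
A \ B = {2, 8, 12, 15, 19, 20, 21, 23}

A \ B = {2, 8, 12, 15, 19, 20, 21, 23}


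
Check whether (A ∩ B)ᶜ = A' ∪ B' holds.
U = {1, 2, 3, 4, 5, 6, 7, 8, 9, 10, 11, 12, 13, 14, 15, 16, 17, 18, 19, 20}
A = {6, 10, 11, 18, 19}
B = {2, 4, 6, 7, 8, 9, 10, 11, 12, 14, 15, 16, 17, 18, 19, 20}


LHS: A ∩ B = {6, 10, 11, 18, 19}
(A ∩ B)' = U \ (A ∩ B) = {1, 2, 3, 4, 5, 7, 8, 9, 12, 13, 14, 15, 16, 17, 20}
A' = {1, 2, 3, 4, 5, 7, 8, 9, 12, 13, 14, 15, 16, 17, 20}, B' = {1, 3, 5, 13}
Claimed RHS: A' ∪ B' = {1, 2, 3, 4, 5, 7, 8, 9, 12, 13, 14, 15, 16, 17, 20}
Identity is VALID: LHS = RHS = {1, 2, 3, 4, 5, 7, 8, 9, 12, 13, 14, 15, 16, 17, 20} ✓

Identity is valid. (A ∩ B)' = A' ∪ B' = {1, 2, 3, 4, 5, 7, 8, 9, 12, 13, 14, 15, 16, 17, 20}


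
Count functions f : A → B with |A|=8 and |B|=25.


Each of |A| = 8 inputs maps to any of |B| = 25 outputs.
# functions = |B|^|A| = 25^8
= 152587890625

Number of functions = 152587890625


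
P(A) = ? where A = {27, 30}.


|A| = 2, so |P(A)| = 2^2 = 4
Enumerate subsets by cardinality (0 to 2):
∅, {27}, {30}, {27, 30}

P(A) has 4 subsets: ∅, {27}, {30}, {27, 30}


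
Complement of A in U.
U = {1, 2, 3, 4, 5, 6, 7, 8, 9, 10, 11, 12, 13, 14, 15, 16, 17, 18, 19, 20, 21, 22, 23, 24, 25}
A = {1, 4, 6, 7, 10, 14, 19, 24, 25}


Aᶜ = U \ A = elements in U but not in A
U = {1, 2, 3, 4, 5, 6, 7, 8, 9, 10, 11, 12, 13, 14, 15, 16, 17, 18, 19, 20, 21, 22, 23, 24, 25}
A = {1, 4, 6, 7, 10, 14, 19, 24, 25}
Aᶜ = {2, 3, 5, 8, 9, 11, 12, 13, 15, 16, 17, 18, 20, 21, 22, 23}

Aᶜ = {2, 3, 5, 8, 9, 11, 12, 13, 15, 16, 17, 18, 20, 21, 22, 23}


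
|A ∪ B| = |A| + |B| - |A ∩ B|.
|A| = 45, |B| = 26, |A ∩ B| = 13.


|A ∪ B| = |A| + |B| - |A ∩ B|
= 45 + 26 - 13
= 58

|A ∪ B| = 58


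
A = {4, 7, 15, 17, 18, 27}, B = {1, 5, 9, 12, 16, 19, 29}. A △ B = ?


A △ B = (A \ B) ∪ (B \ A) = elements in exactly one of A or B
A \ B = {4, 7, 15, 17, 18, 27}
B \ A = {1, 5, 9, 12, 16, 19, 29}
A △ B = {1, 4, 5, 7, 9, 12, 15, 16, 17, 18, 19, 27, 29}

A △ B = {1, 4, 5, 7, 9, 12, 15, 16, 17, 18, 19, 27, 29}


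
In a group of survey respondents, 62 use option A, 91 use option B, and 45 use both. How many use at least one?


|A ∪ B| = |A| + |B| - |A ∩ B|
= 62 + 91 - 45
= 108

|A ∪ B| = 108


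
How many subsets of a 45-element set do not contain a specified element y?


Subsets of A avoiding y are subsets of A \ {y}, which has 44 elements.
Count = 2^(n-1) = 2^44
= 17592186044416

Number of subsets avoiding y = 17592186044416


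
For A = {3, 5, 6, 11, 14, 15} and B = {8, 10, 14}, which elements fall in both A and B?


A = {3, 5, 6, 11, 14, 15}
B = {8, 10, 14}
Region: in both A and B
Elements: {14}

Elements in both A and B: {14}


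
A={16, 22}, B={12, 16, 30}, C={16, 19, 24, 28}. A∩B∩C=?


A ∩ B = {16}
(A ∩ B) ∩ C = {16}

A ∩ B ∩ C = {16}


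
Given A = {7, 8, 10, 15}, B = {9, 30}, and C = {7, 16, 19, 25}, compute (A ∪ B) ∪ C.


A ∪ B = {7, 8, 9, 10, 15, 30}
(A ∪ B) ∪ C = {7, 8, 9, 10, 15, 16, 19, 25, 30}

A ∪ B ∪ C = {7, 8, 9, 10, 15, 16, 19, 25, 30}


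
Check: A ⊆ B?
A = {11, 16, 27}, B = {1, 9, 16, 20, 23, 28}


A ⊆ B means every element of A is in B.
Elements in A not in B: {11, 27}
So A ⊄ B.

No, A ⊄ B


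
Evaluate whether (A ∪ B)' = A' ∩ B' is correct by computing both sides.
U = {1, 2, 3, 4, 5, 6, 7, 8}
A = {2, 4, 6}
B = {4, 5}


LHS: A ∪ B = {2, 4, 5, 6}
(A ∪ B)' = U \ (A ∪ B) = {1, 3, 7, 8}
A' = {1, 3, 5, 7, 8}, B' = {1, 2, 3, 6, 7, 8}
Claimed RHS: A' ∩ B' = {1, 3, 7, 8}
Identity is VALID: LHS = RHS = {1, 3, 7, 8} ✓

Identity is valid. (A ∪ B)' = A' ∩ B' = {1, 3, 7, 8}


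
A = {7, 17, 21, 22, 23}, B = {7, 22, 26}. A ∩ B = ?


A ∩ B = elements in both A and B
A = {7, 17, 21, 22, 23}
B = {7, 22, 26}
A ∩ B = {7, 22}

A ∩ B = {7, 22}


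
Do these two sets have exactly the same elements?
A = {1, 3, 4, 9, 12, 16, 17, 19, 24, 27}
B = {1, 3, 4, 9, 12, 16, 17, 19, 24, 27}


Two sets are equal iff they have exactly the same elements.
A = {1, 3, 4, 9, 12, 16, 17, 19, 24, 27}
B = {1, 3, 4, 9, 12, 16, 17, 19, 24, 27}
Same elements → A = B

Yes, A = B


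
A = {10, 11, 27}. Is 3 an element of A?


A = {10, 11, 27}
Checking if 3 is in A
3 is not in A → False

3 ∉ A


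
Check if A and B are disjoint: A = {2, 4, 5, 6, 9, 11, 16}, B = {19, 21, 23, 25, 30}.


Disjoint means A ∩ B = ∅.
A ∩ B = ∅
A ∩ B = ∅, so A and B are disjoint.

Yes, A and B are disjoint


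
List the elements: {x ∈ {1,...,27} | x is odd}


Checking each candidate:
Condition: odd numbers in {1,...,27}
Result = {1, 3, 5, 7, 9, 11, 13, 15, 17, 19, 21, 23, 25, 27}

{1, 3, 5, 7, 9, 11, 13, 15, 17, 19, 21, 23, 25, 27}


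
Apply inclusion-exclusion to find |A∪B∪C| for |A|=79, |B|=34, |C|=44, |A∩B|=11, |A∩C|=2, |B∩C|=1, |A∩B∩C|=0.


|A∪B∪C| = |A|+|B|+|C| - |A∩B|-|A∩C|-|B∩C| + |A∩B∩C|
= 79+34+44 - 11-2-1 + 0
= 157 - 14 + 0
= 143

|A ∪ B ∪ C| = 143


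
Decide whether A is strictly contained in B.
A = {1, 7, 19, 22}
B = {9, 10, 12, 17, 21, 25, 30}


A ⊂ B requires: A ⊆ B AND A ≠ B.
A ⊆ B? No
A ⊄ B, so A is not a proper subset.

No, A is not a proper subset of B


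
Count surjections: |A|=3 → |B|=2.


n = |A| = 3, k = |B| = 2. Surjections via inclusion-exclusion:
S(n,k) = Σ(-1)^i × C(k,i) × (k-i)^n, i=0 to k
i=0: (-1)^0×C(2,0)×2^3 = 8
i=1: (-1)^1×C(2,1)×1^3 = -2
i=2: (-1)^2×C(2,2)×0^3 = 0
Total = 6

Number of surjections = 6


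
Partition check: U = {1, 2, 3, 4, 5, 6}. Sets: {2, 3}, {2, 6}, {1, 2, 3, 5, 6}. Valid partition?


A partition requires: (1) non-empty parts, (2) pairwise disjoint, (3) union = U
Parts: {2, 3}, {2, 6}, {1, 2, 3, 5, 6}
Union of parts: {1, 2, 3, 5, 6}
U = {1, 2, 3, 4, 5, 6}
All non-empty? True
Pairwise disjoint? False
Covers U? False

No, not a valid partition


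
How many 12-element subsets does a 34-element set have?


C(n,k) = n! / (k!(n-k)!)
C(34,12) = 34! / (12!22!)
= 548354040

C(34,12) = 548354040


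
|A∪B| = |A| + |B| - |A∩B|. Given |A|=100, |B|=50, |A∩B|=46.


|A ∪ B| = |A| + |B| - |A ∩ B|
= 100 + 50 - 46
= 104

|A ∪ B| = 104


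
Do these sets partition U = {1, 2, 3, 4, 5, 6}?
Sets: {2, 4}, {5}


A partition requires: (1) non-empty parts, (2) pairwise disjoint, (3) union = U
Parts: {2, 4}, {5}
Union of parts: {2, 4, 5}
U = {1, 2, 3, 4, 5, 6}
All non-empty? True
Pairwise disjoint? True
Covers U? False

No, not a valid partition


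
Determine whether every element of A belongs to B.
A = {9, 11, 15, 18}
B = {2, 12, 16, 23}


A ⊆ B means every element of A is in B.
Elements in A not in B: {9, 11, 15, 18}
So A ⊄ B.

No, A ⊄ B


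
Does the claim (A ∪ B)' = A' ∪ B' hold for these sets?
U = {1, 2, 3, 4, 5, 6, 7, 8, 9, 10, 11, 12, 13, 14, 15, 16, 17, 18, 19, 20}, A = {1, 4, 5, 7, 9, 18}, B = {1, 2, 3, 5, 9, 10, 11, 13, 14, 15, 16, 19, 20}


LHS: A ∪ B = {1, 2, 3, 4, 5, 7, 9, 10, 11, 13, 14, 15, 16, 18, 19, 20}
(A ∪ B)' = U \ (A ∪ B) = {6, 8, 12, 17}
A' = {2, 3, 6, 8, 10, 11, 12, 13, 14, 15, 16, 17, 19, 20}, B' = {4, 6, 7, 8, 12, 17, 18}
Claimed RHS: A' ∪ B' = {2, 3, 4, 6, 7, 8, 10, 11, 12, 13, 14, 15, 16, 17, 18, 19, 20}
Identity is INVALID: LHS = {6, 8, 12, 17} but the RHS claimed here equals {2, 3, 4, 6, 7, 8, 10, 11, 12, 13, 14, 15, 16, 17, 18, 19, 20}. The correct form is (A ∪ B)' = A' ∩ B'.

Identity is invalid: (A ∪ B)' = {6, 8, 12, 17} but A' ∪ B' = {2, 3, 4, 6, 7, 8, 10, 11, 12, 13, 14, 15, 16, 17, 18, 19, 20}. The correct De Morgan law is (A ∪ B)' = A' ∩ B'.


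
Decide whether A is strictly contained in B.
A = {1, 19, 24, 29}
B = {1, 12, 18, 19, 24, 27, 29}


A ⊂ B requires: A ⊆ B AND A ≠ B.
A ⊆ B? Yes
A = B? No
A ⊂ B: Yes (A is a proper subset of B)

Yes, A ⊂ B


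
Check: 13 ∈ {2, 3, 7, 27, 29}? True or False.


A = {2, 3, 7, 27, 29}
Checking if 13 is in A
13 is not in A → False

13 ∉ A


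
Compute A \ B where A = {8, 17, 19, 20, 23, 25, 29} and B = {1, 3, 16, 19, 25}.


A \ B = elements in A but not in B
A = {8, 17, 19, 20, 23, 25, 29}
B = {1, 3, 16, 19, 25}
Remove from A any elements in B
A \ B = {8, 17, 20, 23, 29}

A \ B = {8, 17, 20, 23, 29}


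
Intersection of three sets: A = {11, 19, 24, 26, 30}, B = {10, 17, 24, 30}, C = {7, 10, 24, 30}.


A ∩ B = {24, 30}
(A ∩ B) ∩ C = {24, 30}

A ∩ B ∩ C = {24, 30}


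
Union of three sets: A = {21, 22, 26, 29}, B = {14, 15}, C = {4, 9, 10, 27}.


A ∪ B = {14, 15, 21, 22, 26, 29}
(A ∪ B) ∪ C = {4, 9, 10, 14, 15, 21, 22, 26, 27, 29}

A ∪ B ∪ C = {4, 9, 10, 14, 15, 21, 22, 26, 27, 29}


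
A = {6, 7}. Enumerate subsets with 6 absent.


A subset of A that omits 6 is a subset of A \ {6}, so there are 2^(n-1) = 2^1 = 2 of them.
Subsets excluding 6: ∅, {7}

Subsets excluding 6 (2 total): ∅, {7}


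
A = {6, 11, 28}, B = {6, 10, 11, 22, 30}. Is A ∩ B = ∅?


Disjoint means A ∩ B = ∅.
A ∩ B = {6, 11}
A ∩ B ≠ ∅, so A and B are NOT disjoint.

No, A and B are not disjoint (A ∩ B = {6, 11})


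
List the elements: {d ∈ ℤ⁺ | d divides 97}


Checking each candidate:
Condition: positive divisors of 97
Result = {1, 97}

{1, 97}


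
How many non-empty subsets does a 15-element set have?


Total subsets = 2^n = 2^15 = 32768
Non-empty subsets exclude the empty set: 2^n - 1
= 32768 - 1
= 32767

Number of non-empty subsets = 32767


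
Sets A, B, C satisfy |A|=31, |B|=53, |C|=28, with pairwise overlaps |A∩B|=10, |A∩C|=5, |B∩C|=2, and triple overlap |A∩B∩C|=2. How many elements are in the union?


|A∪B∪C| = |A|+|B|+|C| - |A∩B|-|A∩C|-|B∩C| + |A∩B∩C|
= 31+53+28 - 10-5-2 + 2
= 112 - 17 + 2
= 97

|A ∪ B ∪ C| = 97


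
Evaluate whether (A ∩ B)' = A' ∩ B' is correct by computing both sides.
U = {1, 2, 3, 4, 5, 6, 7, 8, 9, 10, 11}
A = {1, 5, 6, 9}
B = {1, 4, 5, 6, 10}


LHS: A ∩ B = {1, 5, 6}
(A ∩ B)' = U \ (A ∩ B) = {2, 3, 4, 7, 8, 9, 10, 11}
A' = {2, 3, 4, 7, 8, 10, 11}, B' = {2, 3, 7, 8, 9, 11}
Claimed RHS: A' ∩ B' = {2, 3, 7, 8, 11}
Identity is INVALID: LHS = {2, 3, 4, 7, 8, 9, 10, 11} but the RHS claimed here equals {2, 3, 7, 8, 11}. The correct form is (A ∩ B)' = A' ∪ B'.

Identity is invalid: (A ∩ B)' = {2, 3, 4, 7, 8, 9, 10, 11} but A' ∩ B' = {2, 3, 7, 8, 11}. The correct De Morgan law is (A ∩ B)' = A' ∪ B'.


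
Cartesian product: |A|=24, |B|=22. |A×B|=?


|A × B| = |A| × |B|
= 24 × 22
= 528

|A × B| = 528


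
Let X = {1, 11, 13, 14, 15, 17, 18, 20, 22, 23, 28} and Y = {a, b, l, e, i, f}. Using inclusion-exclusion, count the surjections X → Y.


n = |X| = 11, k = |Y| = 6. Surjections via inclusion-exclusion:
S(n,k) = Σ(-1)^i × C(k,i) × (k-i)^n, i=0 to k
i=0: (-1)^0×C(6,0)×6^11 = 362797056
i=1: (-1)^1×C(6,1)×5^11 = -292968750
i=2: (-1)^2×C(6,2)×4^11 = 62914560
i=3: (-1)^3×C(6,3)×3^11 = -3542940
i=4: (-1)^4×C(6,4)×2^11 = 30720
i=5: (-1)^5×C(6,5)×1^11 = -6
i=6: (-1)^6×C(6,6)×0^11 = 0
Total = 129230640

Number of surjections = 129230640


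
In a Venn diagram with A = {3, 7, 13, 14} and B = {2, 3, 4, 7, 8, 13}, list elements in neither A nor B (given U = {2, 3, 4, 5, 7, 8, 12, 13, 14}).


A = {3, 7, 13, 14}
B = {2, 3, 4, 7, 8, 13}
Region: in neither A nor B (given U = {2, 3, 4, 5, 7, 8, 12, 13, 14})
Elements: {5, 12}

Elements in neither A nor B (given U = {2, 3, 4, 5, 7, 8, 12, 13, 14}): {5, 12}


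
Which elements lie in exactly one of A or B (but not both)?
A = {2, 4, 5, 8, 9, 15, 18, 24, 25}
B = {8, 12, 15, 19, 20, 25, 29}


A △ B = (A \ B) ∪ (B \ A) = elements in exactly one of A or B
A \ B = {2, 4, 5, 9, 18, 24}
B \ A = {12, 19, 20, 29}
A △ B = {2, 4, 5, 9, 12, 18, 19, 20, 24, 29}

A △ B = {2, 4, 5, 9, 12, 18, 19, 20, 24, 29}


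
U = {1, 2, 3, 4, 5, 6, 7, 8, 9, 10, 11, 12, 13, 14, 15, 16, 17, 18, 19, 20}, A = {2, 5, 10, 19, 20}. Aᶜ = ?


Aᶜ = U \ A = elements in U but not in A
U = {1, 2, 3, 4, 5, 6, 7, 8, 9, 10, 11, 12, 13, 14, 15, 16, 17, 18, 19, 20}
A = {2, 5, 10, 19, 20}
Aᶜ = {1, 3, 4, 6, 7, 8, 9, 11, 12, 13, 14, 15, 16, 17, 18}

Aᶜ = {1, 3, 4, 6, 7, 8, 9, 11, 12, 13, 14, 15, 16, 17, 18}


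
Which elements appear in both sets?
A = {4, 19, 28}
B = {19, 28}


A ∩ B = elements in both A and B
A = {4, 19, 28}
B = {19, 28}
A ∩ B = {19, 28}

A ∩ B = {19, 28}


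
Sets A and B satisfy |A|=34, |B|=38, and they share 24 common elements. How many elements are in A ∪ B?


|A ∪ B| = |A| + |B| - |A ∩ B|
= 34 + 38 - 24
= 48

|A ∪ B| = 48


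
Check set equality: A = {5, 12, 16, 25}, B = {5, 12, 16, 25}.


Two sets are equal iff they have exactly the same elements.
A = {5, 12, 16, 25}
B = {5, 12, 16, 25}
Same elements → A = B

Yes, A = B


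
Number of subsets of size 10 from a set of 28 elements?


C(n,k) = n! / (k!(n-k)!)
C(28,10) = 28! / (10!18!)
= 13123110

C(28,10) = 13123110


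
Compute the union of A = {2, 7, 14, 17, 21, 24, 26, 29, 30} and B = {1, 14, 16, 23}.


A ∪ B = all elements in A or B (or both)
A = {2, 7, 14, 17, 21, 24, 26, 29, 30}
B = {1, 14, 16, 23}
A ∪ B = {1, 2, 7, 14, 16, 17, 21, 23, 24, 26, 29, 30}

A ∪ B = {1, 2, 7, 14, 16, 17, 21, 23, 24, 26, 29, 30}


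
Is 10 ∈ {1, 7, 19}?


A = {1, 7, 19}
Checking if 10 is in A
10 is not in A → False

10 ∉ A


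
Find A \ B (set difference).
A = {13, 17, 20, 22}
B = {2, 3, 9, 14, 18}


A \ B = elements in A but not in B
A = {13, 17, 20, 22}
B = {2, 3, 9, 14, 18}
Remove from A any elements in B
A \ B = {13, 17, 20, 22}

A \ B = {13, 17, 20, 22}


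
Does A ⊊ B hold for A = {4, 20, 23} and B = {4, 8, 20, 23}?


A ⊂ B requires: A ⊆ B AND A ≠ B.
A ⊆ B? Yes
A = B? No
A ⊂ B: Yes (A is a proper subset of B)

Yes, A ⊂ B


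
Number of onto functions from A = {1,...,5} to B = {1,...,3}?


n = |A| = 5, k = |B| = 3. Surjections via inclusion-exclusion:
S(n,k) = Σ(-1)^i × C(k,i) × (k-i)^n, i=0 to k
i=0: (-1)^0×C(3,0)×3^5 = 243
i=1: (-1)^1×C(3,1)×2^5 = -96
i=2: (-1)^2×C(3,2)×1^5 = 3
i=3: (-1)^3×C(3,3)×0^5 = 0
Total = 150

Number of surjections = 150


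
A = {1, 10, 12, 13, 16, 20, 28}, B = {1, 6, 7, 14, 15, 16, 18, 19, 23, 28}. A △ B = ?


A △ B = (A \ B) ∪ (B \ A) = elements in exactly one of A or B
A \ B = {10, 12, 13, 20}
B \ A = {6, 7, 14, 15, 18, 19, 23}
A △ B = {6, 7, 10, 12, 13, 14, 15, 18, 19, 20, 23}

A △ B = {6, 7, 10, 12, 13, 14, 15, 18, 19, 20, 23}


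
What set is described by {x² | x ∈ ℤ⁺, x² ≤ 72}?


Checking each candidate:
Condition: positive perfect squares ≤ 72
Result = {1, 4, 9, 16, 25, 36, 49, 64}

{1, 4, 9, 16, 25, 36, 49, 64}


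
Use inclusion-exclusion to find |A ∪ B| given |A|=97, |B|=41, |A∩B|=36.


|A ∪ B| = |A| + |B| - |A ∩ B|
= 97 + 41 - 36
= 102

|A ∪ B| = 102


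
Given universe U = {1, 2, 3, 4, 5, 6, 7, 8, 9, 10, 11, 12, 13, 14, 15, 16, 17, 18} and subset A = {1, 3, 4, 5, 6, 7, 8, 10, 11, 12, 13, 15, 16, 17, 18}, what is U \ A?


Aᶜ = U \ A = elements in U but not in A
U = {1, 2, 3, 4, 5, 6, 7, 8, 9, 10, 11, 12, 13, 14, 15, 16, 17, 18}
A = {1, 3, 4, 5, 6, 7, 8, 10, 11, 12, 13, 15, 16, 17, 18}
Aᶜ = {2, 9, 14}

Aᶜ = {2, 9, 14}


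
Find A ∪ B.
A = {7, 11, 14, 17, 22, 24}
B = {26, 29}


A ∪ B = all elements in A or B (or both)
A = {7, 11, 14, 17, 22, 24}
B = {26, 29}
A ∪ B = {7, 11, 14, 17, 22, 24, 26, 29}

A ∪ B = {7, 11, 14, 17, 22, 24, 26, 29}


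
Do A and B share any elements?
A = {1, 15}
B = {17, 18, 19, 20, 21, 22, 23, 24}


Disjoint means A ∩ B = ∅.
A ∩ B = ∅
A ∩ B = ∅, so A and B are disjoint.

No — A and B share no elements (A ∩ B = ∅), so they are disjoint


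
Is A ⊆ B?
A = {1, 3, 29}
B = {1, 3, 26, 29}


A ⊆ B means every element of A is in B.
All elements of A are in B.
So A ⊆ B.

Yes, A ⊆ B


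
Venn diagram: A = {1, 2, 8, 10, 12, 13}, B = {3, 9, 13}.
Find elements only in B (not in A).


A = {1, 2, 8, 10, 12, 13}
B = {3, 9, 13}
Region: only in B (not in A)
Elements: {3, 9}

Elements only in B (not in A): {3, 9}


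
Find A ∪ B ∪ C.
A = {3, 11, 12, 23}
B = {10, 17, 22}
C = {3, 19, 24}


A ∪ B = {3, 10, 11, 12, 17, 22, 23}
(A ∪ B) ∪ C = {3, 10, 11, 12, 17, 19, 22, 23, 24}

A ∪ B ∪ C = {3, 10, 11, 12, 17, 19, 22, 23, 24}


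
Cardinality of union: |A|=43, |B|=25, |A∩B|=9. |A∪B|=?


|A ∪ B| = |A| + |B| - |A ∩ B|
= 43 + 25 - 9
= 59

|A ∪ B| = 59


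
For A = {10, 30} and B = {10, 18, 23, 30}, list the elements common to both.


A ∩ B = elements in both A and B
A = {10, 30}
B = {10, 18, 23, 30}
A ∩ B = {10, 30}

A ∩ B = {10, 30}


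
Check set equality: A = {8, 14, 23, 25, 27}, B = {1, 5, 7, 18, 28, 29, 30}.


Two sets are equal iff they have exactly the same elements.
A = {8, 14, 23, 25, 27}
B = {1, 5, 7, 18, 28, 29, 30}
Differences: {1, 5, 7, 8, 14, 18, 23, 25, 27, 28, 29, 30}
A ≠ B

No, A ≠ B


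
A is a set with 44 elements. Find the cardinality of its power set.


Number of subsets = 2^n
= 2^44
= 17592186044416

|P(A)| = 17592186044416


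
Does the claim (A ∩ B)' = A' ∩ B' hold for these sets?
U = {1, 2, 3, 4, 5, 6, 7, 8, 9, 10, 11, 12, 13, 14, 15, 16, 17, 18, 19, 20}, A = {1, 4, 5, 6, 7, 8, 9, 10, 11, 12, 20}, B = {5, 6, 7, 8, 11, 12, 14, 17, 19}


LHS: A ∩ B = {5, 6, 7, 8, 11, 12}
(A ∩ B)' = U \ (A ∩ B) = {1, 2, 3, 4, 9, 10, 13, 14, 15, 16, 17, 18, 19, 20}
A' = {2, 3, 13, 14, 15, 16, 17, 18, 19}, B' = {1, 2, 3, 4, 9, 10, 13, 15, 16, 18, 20}
Claimed RHS: A' ∩ B' = {2, 3, 13, 15, 16, 18}
Identity is INVALID: LHS = {1, 2, 3, 4, 9, 10, 13, 14, 15, 16, 17, 18, 19, 20} but the RHS claimed here equals {2, 3, 13, 15, 16, 18}. The correct form is (A ∩ B)' = A' ∪ B'.

Identity is invalid: (A ∩ B)' = {1, 2, 3, 4, 9, 10, 13, 14, 15, 16, 17, 18, 19, 20} but A' ∩ B' = {2, 3, 13, 15, 16, 18}. The correct De Morgan law is (A ∩ B)' = A' ∪ B'.


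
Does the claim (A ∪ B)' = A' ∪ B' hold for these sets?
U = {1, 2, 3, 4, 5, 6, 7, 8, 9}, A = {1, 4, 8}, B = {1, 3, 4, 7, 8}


LHS: A ∪ B = {1, 3, 4, 7, 8}
(A ∪ B)' = U \ (A ∪ B) = {2, 5, 6, 9}
A' = {2, 3, 5, 6, 7, 9}, B' = {2, 5, 6, 9}
Claimed RHS: A' ∪ B' = {2, 3, 5, 6, 7, 9}
Identity is INVALID: LHS = {2, 5, 6, 9} but the RHS claimed here equals {2, 3, 5, 6, 7, 9}. The correct form is (A ∪ B)' = A' ∩ B'.

Identity is invalid: (A ∪ B)' = {2, 5, 6, 9} but A' ∪ B' = {2, 3, 5, 6, 7, 9}. The correct De Morgan law is (A ∪ B)' = A' ∩ B'.


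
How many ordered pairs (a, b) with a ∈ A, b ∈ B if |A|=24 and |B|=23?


|A × B| = |A| × |B|
= 24 × 23
= 552

|A × B| = 552


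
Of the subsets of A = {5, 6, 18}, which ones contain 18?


A subset of A contains 18 iff the remaining 2 elements form any subset of A \ {18}.
Count: 2^(n-1) = 2^2 = 4
Subsets containing 18: {18}, {5, 18}, {6, 18}, {5, 6, 18}

Subsets containing 18 (4 total): {18}, {5, 18}, {6, 18}, {5, 6, 18}


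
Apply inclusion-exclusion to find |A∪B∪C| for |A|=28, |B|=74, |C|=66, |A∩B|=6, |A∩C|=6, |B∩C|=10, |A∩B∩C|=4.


|A∪B∪C| = |A|+|B|+|C| - |A∩B|-|A∩C|-|B∩C| + |A∩B∩C|
= 28+74+66 - 6-6-10 + 4
= 168 - 22 + 4
= 150

|A ∪ B ∪ C| = 150


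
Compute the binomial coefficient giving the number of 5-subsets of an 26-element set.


C(n,k) = n! / (k!(n-k)!)
C(26,5) = 26! / (5!21!)
= 65780

C(26,5) = 65780


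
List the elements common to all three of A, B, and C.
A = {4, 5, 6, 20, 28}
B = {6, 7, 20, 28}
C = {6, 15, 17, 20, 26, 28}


A ∩ B = {6, 20, 28}
(A ∩ B) ∩ C = {6, 20, 28}

A ∩ B ∩ C = {6, 20, 28}


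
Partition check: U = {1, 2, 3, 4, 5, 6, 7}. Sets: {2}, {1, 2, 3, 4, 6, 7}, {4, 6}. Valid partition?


A partition requires: (1) non-empty parts, (2) pairwise disjoint, (3) union = U
Parts: {2}, {1, 2, 3, 4, 6, 7}, {4, 6}
Union of parts: {1, 2, 3, 4, 6, 7}
U = {1, 2, 3, 4, 5, 6, 7}
All non-empty? True
Pairwise disjoint? False
Covers U? False

No, not a valid partition


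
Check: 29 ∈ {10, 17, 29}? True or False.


A = {10, 17, 29}
Checking if 29 is in A
29 is in A → True

29 ∈ A


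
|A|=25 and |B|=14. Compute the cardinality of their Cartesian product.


|A × B| = |A| × |B|
= 25 × 14
= 350

|A × B| = 350


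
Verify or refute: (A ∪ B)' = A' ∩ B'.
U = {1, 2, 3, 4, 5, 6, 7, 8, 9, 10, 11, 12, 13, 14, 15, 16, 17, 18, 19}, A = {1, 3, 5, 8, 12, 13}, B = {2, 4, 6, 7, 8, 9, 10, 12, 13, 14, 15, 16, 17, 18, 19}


LHS: A ∪ B = {1, 2, 3, 4, 5, 6, 7, 8, 9, 10, 12, 13, 14, 15, 16, 17, 18, 19}
(A ∪ B)' = U \ (A ∪ B) = {11}
A' = {2, 4, 6, 7, 9, 10, 11, 14, 15, 16, 17, 18, 19}, B' = {1, 3, 5, 11}
Claimed RHS: A' ∩ B' = {11}
Identity is VALID: LHS = RHS = {11} ✓

Identity is valid. (A ∪ B)' = A' ∩ B' = {11}


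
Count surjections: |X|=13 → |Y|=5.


n = |X| = 13, k = |Y| = 5. Surjections via inclusion-exclusion:
S(n,k) = Σ(-1)^i × C(k,i) × (k-i)^n, i=0 to k
i=0: (-1)^0×C(5,0)×5^13 = 1220703125
i=1: (-1)^1×C(5,1)×4^13 = -335544320
i=2: (-1)^2×C(5,2)×3^13 = 15943230
i=3: (-1)^3×C(5,3)×2^13 = -81920
i=4: (-1)^4×C(5,4)×1^13 = 5
i=5: (-1)^5×C(5,5)×0^13 = 0
Total = 901020120

Number of surjections = 901020120


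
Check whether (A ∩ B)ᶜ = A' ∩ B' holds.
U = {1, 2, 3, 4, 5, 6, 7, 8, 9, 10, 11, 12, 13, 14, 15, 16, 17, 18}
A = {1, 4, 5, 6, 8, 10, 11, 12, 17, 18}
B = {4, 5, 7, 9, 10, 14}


LHS: A ∩ B = {4, 5, 10}
(A ∩ B)' = U \ (A ∩ B) = {1, 2, 3, 6, 7, 8, 9, 11, 12, 13, 14, 15, 16, 17, 18}
A' = {2, 3, 7, 9, 13, 14, 15, 16}, B' = {1, 2, 3, 6, 8, 11, 12, 13, 15, 16, 17, 18}
Claimed RHS: A' ∩ B' = {2, 3, 13, 15, 16}
Identity is INVALID: LHS = {1, 2, 3, 6, 7, 8, 9, 11, 12, 13, 14, 15, 16, 17, 18} but the RHS claimed here equals {2, 3, 13, 15, 16}. The correct form is (A ∩ B)' = A' ∪ B'.

Identity is invalid: (A ∩ B)' = {1, 2, 3, 6, 7, 8, 9, 11, 12, 13, 14, 15, 16, 17, 18} but A' ∩ B' = {2, 3, 13, 15, 16}. The correct De Morgan law is (A ∩ B)' = A' ∪ B'.


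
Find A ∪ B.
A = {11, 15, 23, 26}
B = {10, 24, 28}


A ∪ B = all elements in A or B (or both)
A = {11, 15, 23, 26}
B = {10, 24, 28}
A ∪ B = {10, 11, 15, 23, 24, 26, 28}

A ∪ B = {10, 11, 15, 23, 24, 26, 28}


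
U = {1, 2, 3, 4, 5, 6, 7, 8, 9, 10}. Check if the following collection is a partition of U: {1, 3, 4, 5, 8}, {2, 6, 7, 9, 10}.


A partition requires: (1) non-empty parts, (2) pairwise disjoint, (3) union = U
Parts: {1, 3, 4, 5, 8}, {2, 6, 7, 9, 10}
Union of parts: {1, 2, 3, 4, 5, 6, 7, 8, 9, 10}
U = {1, 2, 3, 4, 5, 6, 7, 8, 9, 10}
All non-empty? True
Pairwise disjoint? True
Covers U? True

Yes, valid partition


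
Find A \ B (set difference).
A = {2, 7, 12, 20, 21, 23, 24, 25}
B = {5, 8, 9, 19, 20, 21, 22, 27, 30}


A \ B = elements in A but not in B
A = {2, 7, 12, 20, 21, 23, 24, 25}
B = {5, 8, 9, 19, 20, 21, 22, 27, 30}
Remove from A any elements in B
A \ B = {2, 7, 12, 23, 24, 25}

A \ B = {2, 7, 12, 23, 24, 25}


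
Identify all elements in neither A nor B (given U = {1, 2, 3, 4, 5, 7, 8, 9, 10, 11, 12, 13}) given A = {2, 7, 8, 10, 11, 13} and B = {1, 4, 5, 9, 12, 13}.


A = {2, 7, 8, 10, 11, 13}
B = {1, 4, 5, 9, 12, 13}
Region: in neither A nor B (given U = {1, 2, 3, 4, 5, 7, 8, 9, 10, 11, 12, 13})
Elements: {3}

Elements in neither A nor B (given U = {1, 2, 3, 4, 5, 7, 8, 9, 10, 11, 12, 13}): {3}


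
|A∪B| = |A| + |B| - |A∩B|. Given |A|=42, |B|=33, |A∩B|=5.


|A ∪ B| = |A| + |B| - |A ∩ B|
= 42 + 33 - 5
= 70

|A ∪ B| = 70


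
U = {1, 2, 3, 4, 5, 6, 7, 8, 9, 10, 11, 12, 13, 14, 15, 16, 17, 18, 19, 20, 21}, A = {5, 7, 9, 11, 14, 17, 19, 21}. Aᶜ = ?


Aᶜ = U \ A = elements in U but not in A
U = {1, 2, 3, 4, 5, 6, 7, 8, 9, 10, 11, 12, 13, 14, 15, 16, 17, 18, 19, 20, 21}
A = {5, 7, 9, 11, 14, 17, 19, 21}
Aᶜ = {1, 2, 3, 4, 6, 8, 10, 12, 13, 15, 16, 18, 20}

Aᶜ = {1, 2, 3, 4, 6, 8, 10, 12, 13, 15, 16, 18, 20}


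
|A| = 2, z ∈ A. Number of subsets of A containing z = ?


Subsets of A containing z correspond to subsets of A \ {z}, which has 1 elements.
Count = 2^(n-1) = 2^1
= 2

Number of subsets containing z = 2


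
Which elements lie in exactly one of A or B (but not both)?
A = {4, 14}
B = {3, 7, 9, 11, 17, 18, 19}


A △ B = (A \ B) ∪ (B \ A) = elements in exactly one of A or B
A \ B = {4, 14}
B \ A = {3, 7, 9, 11, 17, 18, 19}
A △ B = {3, 4, 7, 9, 11, 14, 17, 18, 19}

A △ B = {3, 4, 7, 9, 11, 14, 17, 18, 19}


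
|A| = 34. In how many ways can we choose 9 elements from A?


C(n,k) = n! / (k!(n-k)!)
C(34,9) = 34! / (9!25!)
= 52451256

C(34,9) = 52451256


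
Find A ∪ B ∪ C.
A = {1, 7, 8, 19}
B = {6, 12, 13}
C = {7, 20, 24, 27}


A ∪ B = {1, 6, 7, 8, 12, 13, 19}
(A ∪ B) ∪ C = {1, 6, 7, 8, 12, 13, 19, 20, 24, 27}

A ∪ B ∪ C = {1, 6, 7, 8, 12, 13, 19, 20, 24, 27}


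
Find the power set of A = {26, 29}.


|A| = 2, so |P(A)| = 2^2 = 4
Enumerate subsets by cardinality (0 to 2):
∅, {26}, {29}, {26, 29}

P(A) has 4 subsets: ∅, {26}, {29}, {26, 29}


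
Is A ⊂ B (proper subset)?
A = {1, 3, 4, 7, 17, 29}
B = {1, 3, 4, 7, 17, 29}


A ⊂ B requires: A ⊆ B AND A ≠ B.
A ⊆ B? Yes
A = B? Yes
A = B, so A is not a PROPER subset.

No, A is not a proper subset of B


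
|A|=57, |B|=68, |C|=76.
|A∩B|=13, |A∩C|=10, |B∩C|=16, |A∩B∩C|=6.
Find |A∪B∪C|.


|A∪B∪C| = |A|+|B|+|C| - |A∩B|-|A∩C|-|B∩C| + |A∩B∩C|
= 57+68+76 - 13-10-16 + 6
= 201 - 39 + 6
= 168

|A ∪ B ∪ C| = 168


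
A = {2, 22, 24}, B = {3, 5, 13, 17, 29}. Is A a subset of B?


A ⊆ B means every element of A is in B.
Elements in A not in B: {2, 22, 24}
So A ⊄ B.

No, A ⊄ B


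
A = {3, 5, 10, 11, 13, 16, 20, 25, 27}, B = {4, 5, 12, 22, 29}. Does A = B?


Two sets are equal iff they have exactly the same elements.
A = {3, 5, 10, 11, 13, 16, 20, 25, 27}
B = {4, 5, 12, 22, 29}
Differences: {3, 4, 10, 11, 12, 13, 16, 20, 22, 25, 27, 29}
A ≠ B

No, A ≠ B


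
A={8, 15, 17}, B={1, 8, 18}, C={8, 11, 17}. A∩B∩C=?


A ∩ B = {8}
(A ∩ B) ∩ C = {8}

A ∩ B ∩ C = {8}


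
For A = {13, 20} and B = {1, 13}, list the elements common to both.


A ∩ B = elements in both A and B
A = {13, 20}
B = {1, 13}
A ∩ B = {13}

A ∩ B = {13}


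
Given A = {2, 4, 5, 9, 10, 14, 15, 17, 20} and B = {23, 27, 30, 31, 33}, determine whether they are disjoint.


Disjoint means A ∩ B = ∅.
A ∩ B = ∅
A ∩ B = ∅, so A and B are disjoint.

Yes, A and B are disjoint


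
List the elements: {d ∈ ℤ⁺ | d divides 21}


Checking each candidate:
Condition: positive divisors of 21
Result = {1, 3, 7, 21}

{1, 3, 7, 21}


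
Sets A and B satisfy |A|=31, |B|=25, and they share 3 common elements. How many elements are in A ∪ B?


|A ∪ B| = |A| + |B| - |A ∩ B|
= 31 + 25 - 3
= 53

|A ∪ B| = 53


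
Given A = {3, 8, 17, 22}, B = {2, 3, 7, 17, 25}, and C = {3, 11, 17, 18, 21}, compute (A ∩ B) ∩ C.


A ∩ B = {3, 17}
(A ∩ B) ∩ C = {3, 17}

A ∩ B ∩ C = {3, 17}


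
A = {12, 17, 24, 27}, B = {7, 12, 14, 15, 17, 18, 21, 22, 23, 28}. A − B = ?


A \ B = elements in A but not in B
A = {12, 17, 24, 27}
B = {7, 12, 14, 15, 17, 18, 21, 22, 23, 28}
Remove from A any elements in B
A \ B = {24, 27}

A \ B = {24, 27}


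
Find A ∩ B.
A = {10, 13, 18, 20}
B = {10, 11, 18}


A ∩ B = elements in both A and B
A = {10, 13, 18, 20}
B = {10, 11, 18}
A ∩ B = {10, 18}

A ∩ B = {10, 18}


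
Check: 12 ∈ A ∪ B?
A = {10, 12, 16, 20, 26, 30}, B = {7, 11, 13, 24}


A = {10, 12, 16, 20, 26, 30}, B = {7, 11, 13, 24}
A ∪ B = all elements in A or B
A ∪ B = {7, 10, 11, 12, 13, 16, 20, 24, 26, 30}
Checking if 12 ∈ A ∪ B
12 is in A ∪ B → True

12 ∈ A ∪ B


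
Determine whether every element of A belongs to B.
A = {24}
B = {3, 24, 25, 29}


A ⊆ B means every element of A is in B.
All elements of A are in B.
So A ⊆ B.

Yes, A ⊆ B


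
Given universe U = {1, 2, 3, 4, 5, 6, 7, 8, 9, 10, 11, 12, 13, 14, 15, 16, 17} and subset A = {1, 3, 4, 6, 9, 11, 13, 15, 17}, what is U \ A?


Aᶜ = U \ A = elements in U but not in A
U = {1, 2, 3, 4, 5, 6, 7, 8, 9, 10, 11, 12, 13, 14, 15, 16, 17}
A = {1, 3, 4, 6, 9, 11, 13, 15, 17}
Aᶜ = {2, 5, 7, 8, 10, 12, 14, 16}

Aᶜ = {2, 5, 7, 8, 10, 12, 14, 16}


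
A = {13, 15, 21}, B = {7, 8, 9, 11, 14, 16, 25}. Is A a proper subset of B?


A ⊂ B requires: A ⊆ B AND A ≠ B.
A ⊆ B? No
A ⊄ B, so A is not a proper subset.

No, A is not a proper subset of B


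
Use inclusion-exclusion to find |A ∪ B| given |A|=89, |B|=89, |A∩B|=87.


|A ∪ B| = |A| + |B| - |A ∩ B|
= 89 + 89 - 87
= 91

|A ∪ B| = 91


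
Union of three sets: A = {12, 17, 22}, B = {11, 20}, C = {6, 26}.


A ∪ B = {11, 12, 17, 20, 22}
(A ∪ B) ∪ C = {6, 11, 12, 17, 20, 22, 26}

A ∪ B ∪ C = {6, 11, 12, 17, 20, 22, 26}


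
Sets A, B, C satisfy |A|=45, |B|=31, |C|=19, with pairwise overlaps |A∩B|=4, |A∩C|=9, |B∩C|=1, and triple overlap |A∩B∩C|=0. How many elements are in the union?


|A∪B∪C| = |A|+|B|+|C| - |A∩B|-|A∩C|-|B∩C| + |A∩B∩C|
= 45+31+19 - 4-9-1 + 0
= 95 - 14 + 0
= 81

|A ∪ B ∪ C| = 81


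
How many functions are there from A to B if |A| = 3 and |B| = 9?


Each of |A| = 3 inputs maps to any of |B| = 9 outputs.
# functions = |B|^|A| = 9^3
= 729

Number of functions = 729


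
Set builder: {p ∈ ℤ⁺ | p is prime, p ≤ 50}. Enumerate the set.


Checking each candidate:
Condition: primes ≤ 50
Result = {2, 3, 5, 7, 11, 13, 17, 19, 23, 29, 31, 37, 41, 43, 47}

{2, 3, 5, 7, 11, 13, 17, 19, 23, 29, 31, 37, 41, 43, 47}


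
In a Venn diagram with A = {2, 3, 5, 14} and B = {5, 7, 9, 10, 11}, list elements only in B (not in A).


A = {2, 3, 5, 14}
B = {5, 7, 9, 10, 11}
Region: only in B (not in A)
Elements: {7, 9, 10, 11}

Elements only in B (not in A): {7, 9, 10, 11}


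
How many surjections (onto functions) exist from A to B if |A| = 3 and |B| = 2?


n = |A| = 3, k = |B| = 2. Surjections via inclusion-exclusion:
S(n,k) = Σ(-1)^i × C(k,i) × (k-i)^n, i=0 to k
i=0: (-1)^0×C(2,0)×2^3 = 8
i=1: (-1)^1×C(2,1)×1^3 = -2
i=2: (-1)^2×C(2,2)×0^3 = 0
Total = 6

Number of surjections = 6


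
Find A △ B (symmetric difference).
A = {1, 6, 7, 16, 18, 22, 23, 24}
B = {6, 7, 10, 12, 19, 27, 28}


A △ B = (A \ B) ∪ (B \ A) = elements in exactly one of A or B
A \ B = {1, 16, 18, 22, 23, 24}
B \ A = {10, 12, 19, 27, 28}
A △ B = {1, 10, 12, 16, 18, 19, 22, 23, 24, 27, 28}

A △ B = {1, 10, 12, 16, 18, 19, 22, 23, 24, 27, 28}


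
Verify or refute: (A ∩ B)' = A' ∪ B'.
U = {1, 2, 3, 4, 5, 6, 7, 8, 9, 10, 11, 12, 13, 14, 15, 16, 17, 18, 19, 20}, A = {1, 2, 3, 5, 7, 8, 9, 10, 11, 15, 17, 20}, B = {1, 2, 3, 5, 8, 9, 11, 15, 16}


LHS: A ∩ B = {1, 2, 3, 5, 8, 9, 11, 15}
(A ∩ B)' = U \ (A ∩ B) = {4, 6, 7, 10, 12, 13, 14, 16, 17, 18, 19, 20}
A' = {4, 6, 12, 13, 14, 16, 18, 19}, B' = {4, 6, 7, 10, 12, 13, 14, 17, 18, 19, 20}
Claimed RHS: A' ∪ B' = {4, 6, 7, 10, 12, 13, 14, 16, 17, 18, 19, 20}
Identity is VALID: LHS = RHS = {4, 6, 7, 10, 12, 13, 14, 16, 17, 18, 19, 20} ✓

Identity is valid. (A ∩ B)' = A' ∪ B' = {4, 6, 7, 10, 12, 13, 14, 16, 17, 18, 19, 20}


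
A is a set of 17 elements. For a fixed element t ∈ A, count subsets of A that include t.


Subsets of A containing t correspond to subsets of A \ {t}, which has 16 elements.
Count = 2^(n-1) = 2^16
= 65536

Number of subsets containing t = 65536


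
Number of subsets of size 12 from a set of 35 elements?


C(n,k) = n! / (k!(n-k)!)
C(35,12) = 35! / (12!23!)
= 834451800

C(35,12) = 834451800


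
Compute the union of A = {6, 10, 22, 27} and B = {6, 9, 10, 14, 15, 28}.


A ∪ B = all elements in A or B (or both)
A = {6, 10, 22, 27}
B = {6, 9, 10, 14, 15, 28}
A ∪ B = {6, 9, 10, 14, 15, 22, 27, 28}

A ∪ B = {6, 9, 10, 14, 15, 22, 27, 28}


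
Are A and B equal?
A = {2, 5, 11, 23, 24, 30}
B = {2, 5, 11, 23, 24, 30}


Two sets are equal iff they have exactly the same elements.
A = {2, 5, 11, 23, 24, 30}
B = {2, 5, 11, 23, 24, 30}
Same elements → A = B

Yes, A = B


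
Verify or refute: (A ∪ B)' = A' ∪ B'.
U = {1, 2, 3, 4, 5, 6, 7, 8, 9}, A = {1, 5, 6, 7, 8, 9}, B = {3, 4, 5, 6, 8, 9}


LHS: A ∪ B = {1, 3, 4, 5, 6, 7, 8, 9}
(A ∪ B)' = U \ (A ∪ B) = {2}
A' = {2, 3, 4}, B' = {1, 2, 7}
Claimed RHS: A' ∪ B' = {1, 2, 3, 4, 7}
Identity is INVALID: LHS = {2} but the RHS claimed here equals {1, 2, 3, 4, 7}. The correct form is (A ∪ B)' = A' ∩ B'.

Identity is invalid: (A ∪ B)' = {2} but A' ∪ B' = {1, 2, 3, 4, 7}. The correct De Morgan law is (A ∪ B)' = A' ∩ B'.


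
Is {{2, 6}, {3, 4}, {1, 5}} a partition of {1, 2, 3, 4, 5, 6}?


A partition requires: (1) non-empty parts, (2) pairwise disjoint, (3) union = U
Parts: {2, 6}, {3, 4}, {1, 5}
Union of parts: {1, 2, 3, 4, 5, 6}
U = {1, 2, 3, 4, 5, 6}
All non-empty? True
Pairwise disjoint? True
Covers U? True

Yes, valid partition


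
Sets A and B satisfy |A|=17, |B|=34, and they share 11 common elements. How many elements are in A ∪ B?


|A ∪ B| = |A| + |B| - |A ∩ B|
= 17 + 34 - 11
= 40

|A ∪ B| = 40


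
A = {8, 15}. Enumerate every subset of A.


|A| = 2, so |P(A)| = 2^2 = 4
Enumerate subsets by cardinality (0 to 2):
∅, {8}, {15}, {8, 15}

P(A) has 4 subsets: ∅, {8}, {15}, {8, 15}


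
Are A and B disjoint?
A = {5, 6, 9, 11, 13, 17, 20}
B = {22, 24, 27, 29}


Disjoint means A ∩ B = ∅.
A ∩ B = ∅
A ∩ B = ∅, so A and B are disjoint.

Yes, A and B are disjoint


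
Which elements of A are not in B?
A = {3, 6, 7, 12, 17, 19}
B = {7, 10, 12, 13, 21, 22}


A \ B = elements in A but not in B
A = {3, 6, 7, 12, 17, 19}
B = {7, 10, 12, 13, 21, 22}
Remove from A any elements in B
A \ B = {3, 6, 17, 19}

A \ B = {3, 6, 17, 19}


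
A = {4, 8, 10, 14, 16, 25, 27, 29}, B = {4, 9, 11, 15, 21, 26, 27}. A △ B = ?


A △ B = (A \ B) ∪ (B \ A) = elements in exactly one of A or B
A \ B = {8, 10, 14, 16, 25, 29}
B \ A = {9, 11, 15, 21, 26}
A △ B = {8, 9, 10, 11, 14, 15, 16, 21, 25, 26, 29}

A △ B = {8, 9, 10, 11, 14, 15, 16, 21, 25, 26, 29}


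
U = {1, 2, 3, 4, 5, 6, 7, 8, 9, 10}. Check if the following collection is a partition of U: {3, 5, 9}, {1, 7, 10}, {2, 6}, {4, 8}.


A partition requires: (1) non-empty parts, (2) pairwise disjoint, (3) union = U
Parts: {3, 5, 9}, {1, 7, 10}, {2, 6}, {4, 8}
Union of parts: {1, 2, 3, 4, 5, 6, 7, 8, 9, 10}
U = {1, 2, 3, 4, 5, 6, 7, 8, 9, 10}
All non-empty? True
Pairwise disjoint? True
Covers U? True

Yes, valid partition


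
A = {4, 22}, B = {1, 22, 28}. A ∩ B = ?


A ∩ B = elements in both A and B
A = {4, 22}
B = {1, 22, 28}
A ∩ B = {22}

A ∩ B = {22}
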